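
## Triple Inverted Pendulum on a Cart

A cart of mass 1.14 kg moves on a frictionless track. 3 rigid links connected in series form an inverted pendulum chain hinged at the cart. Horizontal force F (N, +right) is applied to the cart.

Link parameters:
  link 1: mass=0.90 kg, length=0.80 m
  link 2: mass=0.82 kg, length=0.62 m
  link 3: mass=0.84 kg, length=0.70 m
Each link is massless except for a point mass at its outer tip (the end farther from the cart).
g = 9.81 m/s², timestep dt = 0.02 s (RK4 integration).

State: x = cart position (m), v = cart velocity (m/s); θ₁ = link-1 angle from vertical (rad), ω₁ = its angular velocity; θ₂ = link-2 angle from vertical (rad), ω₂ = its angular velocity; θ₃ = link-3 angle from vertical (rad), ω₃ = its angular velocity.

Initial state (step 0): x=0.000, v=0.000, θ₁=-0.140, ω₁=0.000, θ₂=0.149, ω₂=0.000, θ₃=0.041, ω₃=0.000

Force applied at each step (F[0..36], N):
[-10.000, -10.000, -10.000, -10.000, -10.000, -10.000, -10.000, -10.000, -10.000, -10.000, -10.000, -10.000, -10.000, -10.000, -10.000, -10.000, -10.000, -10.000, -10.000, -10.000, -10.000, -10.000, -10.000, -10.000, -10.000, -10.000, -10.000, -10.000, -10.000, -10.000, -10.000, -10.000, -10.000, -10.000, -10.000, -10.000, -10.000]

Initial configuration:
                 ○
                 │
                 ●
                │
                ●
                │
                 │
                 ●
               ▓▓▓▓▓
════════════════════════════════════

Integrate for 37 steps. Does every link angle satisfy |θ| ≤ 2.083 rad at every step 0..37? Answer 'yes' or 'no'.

apply F[0]=-10.000 → step 1: x=-0.001, v=-0.118, θ₁=-0.140, ω₁=-0.002, θ₂=0.152, ω₂=0.270, θ₃=0.040, ω₃=-0.055
apply F[1]=-10.000 → step 2: x=-0.005, v=-0.237, θ₁=-0.140, ω₁=-0.003, θ₂=0.160, ω₂=0.542, θ₃=0.039, ω₃=-0.111
apply F[2]=-10.000 → step 3: x=-0.011, v=-0.358, θ₁=-0.140, ω₁=-0.003, θ₂=0.173, ω₂=0.820, θ₃=0.036, ω₃=-0.173
apply F[3]=-10.000 → step 4: x=-0.019, v=-0.480, θ₁=-0.140, ω₁=-0.001, θ₂=0.193, ω₂=1.106, θ₃=0.032, ω₃=-0.239
apply F[4]=-10.000 → step 5: x=-0.030, v=-0.604, θ₁=-0.140, ω₁=0.007, θ₂=0.218, ω₂=1.398, θ₃=0.026, ω₃=-0.312
apply F[5]=-10.000 → step 6: x=-0.043, v=-0.732, θ₁=-0.140, ω₁=0.022, θ₂=0.249, ω₂=1.697, θ₃=0.019, ω₃=-0.390
apply F[6]=-10.000 → step 7: x=-0.059, v=-0.863, θ₁=-0.139, ω₁=0.048, θ₂=0.286, ω₂=1.997, θ₃=0.011, ω₃=-0.470
apply F[7]=-10.000 → step 8: x=-0.078, v=-0.998, θ₁=-0.138, ω₁=0.089, θ₂=0.329, ω₂=2.295, θ₃=0.001, ω₃=-0.550
apply F[8]=-10.000 → step 9: x=-0.099, v=-1.138, θ₁=-0.136, ω₁=0.150, θ₂=0.377, ω₂=2.585, θ₃=-0.011, ω₃=-0.624
apply F[9]=-10.000 → step 10: x=-0.123, v=-1.282, θ₁=-0.132, ω₁=0.233, θ₂=0.432, ω₂=2.861, θ₃=-0.024, ω₃=-0.687
apply F[10]=-10.000 → step 11: x=-0.150, v=-1.430, θ₁=-0.126, ω₁=0.341, θ₂=0.492, ω₂=3.120, θ₃=-0.039, ω₃=-0.734
apply F[11]=-10.000 → step 12: x=-0.181, v=-1.583, θ₁=-0.118, ω₁=0.476, θ₂=0.556, ω₂=3.360, θ₃=-0.054, ω₃=-0.761
apply F[12]=-10.000 → step 13: x=-0.214, v=-1.740, θ₁=-0.107, ω₁=0.639, θ₂=0.626, ω₂=3.578, θ₃=-0.069, ω₃=-0.765
apply F[13]=-10.000 → step 14: x=-0.250, v=-1.900, θ₁=-0.092, ω₁=0.831, θ₂=0.699, ω₂=3.776, θ₃=-0.084, ω₃=-0.745
apply F[14]=-10.000 → step 15: x=-0.290, v=-2.065, θ₁=-0.073, ω₁=1.052, θ₂=0.777, ω₂=3.952, θ₃=-0.098, ω₃=-0.699
apply F[15]=-10.000 → step 16: x=-0.333, v=-2.233, θ₁=-0.050, ω₁=1.302, θ₂=0.857, ω₂=4.106, θ₃=-0.112, ω₃=-0.627
apply F[16]=-10.000 → step 17: x=-0.379, v=-2.405, θ₁=-0.021, ω₁=1.581, θ₂=0.941, ω₂=4.236, θ₃=-0.123, ω₃=-0.529
apply F[17]=-10.000 → step 18: x=-0.429, v=-2.580, θ₁=0.014, ω₁=1.890, θ₂=1.027, ω₂=4.338, θ₃=-0.133, ω₃=-0.407
apply F[18]=-10.000 → step 19: x=-0.482, v=-2.757, θ₁=0.055, ω₁=2.226, θ₂=1.114, ω₂=4.407, θ₃=-0.140, ω₃=-0.261
apply F[19]=-10.000 → step 20: x=-0.539, v=-2.935, θ₁=0.103, ω₁=2.588, θ₂=1.203, ω₂=4.435, θ₃=-0.143, ω₃=-0.096
apply F[20]=-10.000 → step 21: x=-0.600, v=-3.110, θ₁=0.158, ω₁=2.968, θ₂=1.291, ω₂=4.412, θ₃=-0.143, ω₃=0.085
apply F[21]=-10.000 → step 22: x=-0.664, v=-3.277, θ₁=0.222, ω₁=3.361, θ₂=1.379, ω₂=4.328, θ₃=-0.140, ω₃=0.277
apply F[22]=-10.000 → step 23: x=-0.731, v=-3.432, θ₁=0.293, ω₁=3.755, θ₂=1.464, ω₂=4.173, θ₃=-0.132, ω₃=0.475
apply F[23]=-10.000 → step 24: x=-0.801, v=-3.567, θ₁=0.372, ω₁=4.140, θ₂=1.545, ω₂=3.943, θ₃=-0.121, ω₃=0.674
apply F[24]=-10.000 → step 25: x=-0.873, v=-3.675, θ₁=0.458, ω₁=4.506, θ₂=1.621, ω₂=3.635, θ₃=-0.105, ω₃=0.868
apply F[25]=-10.000 → step 26: x=-0.948, v=-3.749, θ₁=0.552, ω₁=4.846, θ₂=1.690, ω₂=3.255, θ₃=-0.086, ω₃=1.057
apply F[26]=-10.000 → step 27: x=-1.023, v=-3.785, θ₁=0.652, ω₁=5.157, θ₂=1.751, ω₂=2.812, θ₃=-0.063, ω₃=1.240
apply F[27]=-10.000 → step 28: x=-1.099, v=-3.780, θ₁=0.758, ω₁=5.443, θ₂=1.802, ω₂=2.317, θ₃=-0.036, ω₃=1.423
apply F[28]=-10.000 → step 29: x=-1.174, v=-3.730, θ₁=0.869, ω₁=5.711, θ₂=1.843, ω₂=1.784, θ₃=-0.006, ω₃=1.611
apply F[29]=-10.000 → step 30: x=-1.248, v=-3.632, θ₁=0.986, ω₁=5.971, θ₂=1.873, ω₂=1.226, θ₃=0.028, ω₃=1.817
apply F[30]=-10.000 → step 31: x=-1.319, v=-3.484, θ₁=1.108, ω₁=6.236, θ₂=1.892, ω₂=0.653, θ₃=0.067, ω₃=2.053
apply F[31]=-10.000 → step 32: x=-1.387, v=-3.278, θ₁=1.236, ω₁=6.517, θ₂=1.899, ω₂=0.078, θ₃=0.111, ω₃=2.339
apply F[32]=-10.000 → step 33: x=-1.449, v=-3.006, θ₁=1.369, ω₁=6.825, θ₂=1.895, ω₂=-0.485, θ₃=0.161, ω₃=2.694
apply F[33]=-10.000 → step 34: x=-1.506, v=-2.656, θ₁=1.509, ω₁=7.168, θ₂=1.880, ω₂=-1.018, θ₃=0.219, ω₃=3.143
apply F[34]=-10.000 → step 35: x=-1.555, v=-2.217, θ₁=1.656, ω₁=7.548, θ₂=1.855, ω₂=-1.489, θ₃=0.287, ω₃=3.713
apply F[35]=-10.000 → step 36: x=-1.594, v=-1.681, θ₁=1.811, ω₁=7.957, θ₂=1.821, ω₂=-1.853, θ₃=0.369, ω₃=4.424
apply F[36]=-10.000 → step 37: x=-1.622, v=-1.047, θ₁=1.975, ω₁=8.377, θ₂=1.782, ω₂=-2.045, θ₃=0.465, ω₃=5.279
Max |angle| over trajectory = 1.975 rad; bound = 2.083 → within bound.

Answer: yes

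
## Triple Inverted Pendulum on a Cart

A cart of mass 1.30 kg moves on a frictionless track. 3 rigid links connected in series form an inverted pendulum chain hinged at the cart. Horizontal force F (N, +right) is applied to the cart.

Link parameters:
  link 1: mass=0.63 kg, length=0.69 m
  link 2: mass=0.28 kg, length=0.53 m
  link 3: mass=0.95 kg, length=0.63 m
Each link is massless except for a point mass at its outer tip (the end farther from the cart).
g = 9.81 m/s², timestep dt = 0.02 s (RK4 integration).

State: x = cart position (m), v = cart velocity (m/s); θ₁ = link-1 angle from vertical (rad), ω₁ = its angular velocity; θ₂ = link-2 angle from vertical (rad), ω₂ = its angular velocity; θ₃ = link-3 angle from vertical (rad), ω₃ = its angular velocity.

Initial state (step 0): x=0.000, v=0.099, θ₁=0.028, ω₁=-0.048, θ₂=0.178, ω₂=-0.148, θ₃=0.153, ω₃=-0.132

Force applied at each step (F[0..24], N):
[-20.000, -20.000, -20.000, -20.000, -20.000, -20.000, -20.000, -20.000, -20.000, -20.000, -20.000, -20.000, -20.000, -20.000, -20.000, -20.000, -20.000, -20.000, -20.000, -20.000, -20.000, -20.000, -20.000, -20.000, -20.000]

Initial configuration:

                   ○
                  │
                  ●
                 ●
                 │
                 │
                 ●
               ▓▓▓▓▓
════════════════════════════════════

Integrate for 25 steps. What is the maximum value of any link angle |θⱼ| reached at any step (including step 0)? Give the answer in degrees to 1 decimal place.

Answer: 108.7°

Derivation:
apply F[0]=-20.000 → step 1: x=-0.001, v=-0.216, θ₁=0.031, ω₁=0.343, θ₂=0.177, ω₂=0.028, θ₃=0.150, ω₃=-0.163
apply F[1]=-20.000 → step 2: x=-0.009, v=-0.533, θ₁=0.042, ω₁=0.743, θ₂=0.179, ω₂=0.196, θ₃=0.146, ω₃=-0.198
apply F[2]=-20.000 → step 3: x=-0.022, v=-0.852, θ₁=0.061, ω₁=1.161, θ₂=0.185, ω₂=0.351, θ₃=0.142, ω₃=-0.239
apply F[3]=-20.000 → step 4: x=-0.043, v=-1.174, θ₁=0.088, ω₁=1.603, θ₂=0.193, ω₂=0.483, θ₃=0.137, ω₃=-0.286
apply F[4]=-20.000 → step 5: x=-0.069, v=-1.498, θ₁=0.125, ω₁=2.072, θ₂=0.204, ω₂=0.582, θ₃=0.131, ω₃=-0.333
apply F[5]=-20.000 → step 6: x=-0.103, v=-1.820, θ₁=0.171, ω₁=2.563, θ₂=0.216, ω₂=0.640, θ₃=0.124, ω₃=-0.370
apply F[6]=-20.000 → step 7: x=-0.142, v=-2.132, θ₁=0.228, ω₁=3.061, θ₂=0.229, ω₂=0.652, θ₃=0.116, ω₃=-0.380
apply F[7]=-20.000 → step 8: x=-0.188, v=-2.425, θ₁=0.294, ω₁=3.541, θ₂=0.242, ω₂=0.627, θ₃=0.109, ω₃=-0.345
apply F[8]=-20.000 → step 9: x=-0.239, v=-2.689, θ₁=0.369, ω₁=3.973, θ₂=0.254, ω₂=0.587, θ₃=0.103, ω₃=-0.254
apply F[9]=-20.000 → step 10: x=-0.295, v=-2.917, θ₁=0.452, ω₁=4.333, θ₂=0.265, ω₂=0.569, θ₃=0.099, ω₃=-0.105
apply F[10]=-20.000 → step 11: x=-0.355, v=-3.109, θ₁=0.542, ω₁=4.610, θ₂=0.277, ω₂=0.607, θ₃=0.099, ω₃=0.089
apply F[11]=-20.000 → step 12: x=-0.419, v=-3.267, θ₁=0.636, ω₁=4.809, θ₂=0.290, ω₂=0.722, θ₃=0.103, ω₃=0.311
apply F[12]=-20.000 → step 13: x=-0.486, v=-3.397, θ₁=0.734, ω₁=4.946, θ₂=0.306, ω₂=0.922, θ₃=0.111, ω₃=0.546
apply F[13]=-20.000 → step 14: x=-0.555, v=-3.504, θ₁=0.834, ω₁=5.035, θ₂=0.328, ω₂=1.200, θ₃=0.125, ω₃=0.787
apply F[14]=-20.000 → step 15: x=-0.626, v=-3.594, θ₁=0.935, ω₁=5.088, θ₂=0.355, ω₂=1.546, θ₃=0.143, ω₃=1.031
apply F[15]=-20.000 → step 16: x=-0.699, v=-3.668, θ₁=1.037, ω₁=5.113, θ₂=0.390, ω₂=1.944, θ₃=0.166, ω₃=1.282
apply F[16]=-20.000 → step 17: x=-0.773, v=-3.729, θ₁=1.139, ω₁=5.114, θ₂=0.433, ω₂=2.380, θ₃=0.194, ω₃=1.546
apply F[17]=-20.000 → step 18: x=-0.848, v=-3.778, θ₁=1.241, ω₁=5.089, θ₂=0.485, ω₂=2.838, θ₃=0.228, ω₃=1.831
apply F[18]=-20.000 → step 19: x=-0.924, v=-3.817, θ₁=1.343, ω₁=5.037, θ₂=0.547, ω₂=3.301, θ₃=0.267, ω₃=2.148
apply F[19]=-20.000 → step 20: x=-1.000, v=-3.847, θ₁=1.443, ω₁=4.954, θ₂=0.617, ω₂=3.751, θ₃=0.314, ω₃=2.509
apply F[20]=-20.000 → step 21: x=-1.078, v=-3.870, θ₁=1.540, ω₁=4.836, θ₂=0.696, ω₂=4.172, θ₃=0.368, ω₃=2.926
apply F[21]=-20.000 → step 22: x=-1.155, v=-3.887, θ₁=1.636, ω₁=4.680, θ₂=0.784, ω₂=4.543, θ₃=0.431, ω₃=3.408
apply F[22]=-20.000 → step 23: x=-1.233, v=-3.899, θ₁=1.727, ω₁=4.480, θ₂=0.878, ω₂=4.847, θ₃=0.505, ω₃=3.967
apply F[23]=-20.000 → step 24: x=-1.311, v=-3.908, θ₁=1.815, ω₁=4.233, θ₂=0.977, ω₂=5.066, θ₃=0.591, ω₃=4.607
apply F[24]=-20.000 → step 25: x=-1.389, v=-3.912, θ₁=1.896, ω₁=3.933, θ₂=1.080, ω₂=5.185, θ₃=0.690, ω₃=5.331
Max |angle| over trajectory = 1.896 rad = 108.7°.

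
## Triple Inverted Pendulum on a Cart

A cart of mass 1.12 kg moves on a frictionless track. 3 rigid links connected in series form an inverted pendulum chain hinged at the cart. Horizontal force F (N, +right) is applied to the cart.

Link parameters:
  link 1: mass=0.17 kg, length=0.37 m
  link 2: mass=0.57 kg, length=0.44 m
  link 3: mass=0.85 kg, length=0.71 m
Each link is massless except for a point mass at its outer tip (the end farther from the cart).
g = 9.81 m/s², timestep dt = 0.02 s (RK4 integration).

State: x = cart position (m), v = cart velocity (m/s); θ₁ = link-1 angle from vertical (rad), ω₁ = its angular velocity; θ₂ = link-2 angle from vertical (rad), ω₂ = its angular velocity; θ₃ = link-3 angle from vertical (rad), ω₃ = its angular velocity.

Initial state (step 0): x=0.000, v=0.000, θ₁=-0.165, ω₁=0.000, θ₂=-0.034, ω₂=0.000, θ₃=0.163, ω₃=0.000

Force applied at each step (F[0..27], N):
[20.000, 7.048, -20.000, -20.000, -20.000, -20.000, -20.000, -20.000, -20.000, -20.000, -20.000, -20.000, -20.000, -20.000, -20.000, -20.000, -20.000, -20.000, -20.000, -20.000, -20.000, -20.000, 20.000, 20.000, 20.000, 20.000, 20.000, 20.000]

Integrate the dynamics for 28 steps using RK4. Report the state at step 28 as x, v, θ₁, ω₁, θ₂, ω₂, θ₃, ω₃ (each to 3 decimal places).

Answer: x=-1.196, v=0.278, θ₁=3.160, ω₁=13.648, θ₂=0.974, ω₂=5.445, θ₃=1.494, ω₃=8.748

Derivation:
apply F[0]=+20.000 → step 1: x=0.004, v=0.382, θ₁=-0.179, ω₁=-1.417, θ₂=-0.032, ω₂=0.231, θ₃=0.164, ω₃=0.069
apply F[1]=+7.048 → step 2: x=0.013, v=0.537, θ₁=-0.217, ω₁=-2.316, θ₂=-0.024, ω₂=0.536, θ₃=0.166, ω₃=0.139
apply F[2]=-20.000 → step 3: x=0.021, v=0.230, θ₁=-0.263, ω₁=-2.357, θ₂=-0.007, ω₂=1.151, θ₃=0.170, ω₃=0.232
apply F[3]=-20.000 → step 4: x=0.022, v=-0.078, θ₁=-0.311, ω₁=-2.464, θ₂=0.023, ω₂=1.846, θ₃=0.175, ω₃=0.299
apply F[4]=-20.000 → step 5: x=0.018, v=-0.390, θ₁=-0.361, ω₁=-2.535, θ₂=0.067, ω₂=2.554, θ₃=0.181, ω₃=0.339
apply F[5]=-20.000 → step 6: x=0.007, v=-0.710, θ₁=-0.412, ω₁=-2.498, θ₂=0.124, ω₂=3.225, θ₃=0.188, ω₃=0.357
apply F[6]=-20.000 → step 7: x=-0.011, v=-1.035, θ₁=-0.460, ω₁=-2.321, θ₂=0.195, ω₂=3.845, θ₃=0.196, ω₃=0.361
apply F[7]=-20.000 → step 8: x=-0.035, v=-1.365, θ₁=-0.504, ω₁=-1.996, θ₂=0.278, ω₂=4.423, θ₃=0.203, ω₃=0.359
apply F[8]=-20.000 → step 9: x=-0.066, v=-1.698, θ₁=-0.539, ω₁=-1.516, θ₂=0.372, ω₂=4.975, θ₃=0.210, ω₃=0.358
apply F[9]=-20.000 → step 10: x=-0.103, v=-2.032, θ₁=-0.563, ω₁=-0.866, θ₂=0.477, ω₂=5.518, θ₃=0.217, ω₃=0.365
apply F[10]=-20.000 → step 11: x=-0.147, v=-2.366, θ₁=-0.573, ω₁=-0.026, θ₂=0.593, ω₂=6.060, θ₃=0.225, ω₃=0.385
apply F[11]=-20.000 → step 12: x=-0.197, v=-2.702, θ₁=-0.563, ω₁=1.034, θ₂=0.719, ω₂=6.593, θ₃=0.233, ω₃=0.425
apply F[12]=-20.000 → step 13: x=-0.255, v=-3.039, θ₁=-0.530, ω₁=2.334, θ₂=0.856, ω₂=7.091, θ₃=0.242, ω₃=0.492
apply F[13]=-20.000 → step 14: x=-0.319, v=-3.381, θ₁=-0.468, ω₁=3.880, θ₂=1.002, ω₂=7.492, θ₃=0.253, ω₃=0.590
apply F[14]=-20.000 → step 15: x=-0.390, v=-3.730, θ₁=-0.373, ω₁=5.639, θ₂=1.155, ω₂=7.686, θ₃=0.266, ω₃=0.717
apply F[15]=-20.000 → step 16: x=-0.468, v=-4.088, θ₁=-0.241, ω₁=7.527, θ₂=1.307, ω₂=7.510, θ₃=0.281, ω₃=0.860
apply F[16]=-20.000 → step 17: x=-0.554, v=-4.452, θ₁=-0.072, ω₁=9.417, θ₂=1.451, ω₂=6.765, θ₃=0.300, ω₃=0.999
apply F[17]=-20.000 → step 18: x=-0.646, v=-4.805, θ₁=0.134, ω₁=11.203, θ₂=1.573, ω₂=5.280, θ₃=0.321, ω₃=1.118
apply F[18]=-20.000 → step 19: x=-0.746, v=-5.122, θ₁=0.376, ω₁=12.936, θ₂=1.657, ω₂=2.942, θ₃=0.345, ω₃=1.236
apply F[19]=-20.000 → step 20: x=-0.851, v=-5.359, θ₁=0.654, ω₁=15.036, θ₂=1.684, ω₂=-0.447, θ₃=0.371, ω₃=1.448
apply F[20]=-20.000 → step 21: x=-0.959, v=-5.363, θ₁=0.988, ω₁=18.799, θ₂=1.626, ω₂=-5.859, θ₃=0.405, ω₃=2.145
apply F[21]=-20.000 → step 22: x=-1.058, v=-4.101, θ₁=1.431, ω₁=24.316, θ₂=1.420, ω₂=-14.101, θ₃=0.474, ω₃=5.577
apply F[22]=+20.000 → step 23: x=-1.118, v=-2.181, θ₁=1.855, ω₁=17.294, θ₂=1.170, ω₂=-9.499, θ₃=0.620, ω₃=8.361
apply F[23]=+20.000 → step 24: x=-1.153, v=-1.456, θ₁=2.159, ω₁=13.624, θ₂=1.021, ω₂=-5.777, θ₃=0.792, ω₃=8.766
apply F[24]=+20.000 → step 25: x=-1.177, v=-0.956, θ₁=2.415, ω₁=12.224, θ₂=0.931, ω₂=-3.246, θ₃=0.968, ω₃=8.812
apply F[25]=+20.000 → step 26: x=-1.192, v=-0.517, θ₁=2.655, ω₁=11.972, θ₂=0.890, ω₂=-0.833, θ₃=1.144, ω₃=8.779
apply F[26]=+20.000 → step 27: x=-1.198, v=-0.103, θ₁=2.899, ω₁=12.545, θ₂=0.901, ω₂=1.982, θ₃=1.319, ω₃=8.745
apply F[27]=+20.000 → step 28: x=-1.196, v=0.278, θ₁=3.160, ω₁=13.648, θ₂=0.974, ω₂=5.445, θ₃=1.494, ω₃=8.748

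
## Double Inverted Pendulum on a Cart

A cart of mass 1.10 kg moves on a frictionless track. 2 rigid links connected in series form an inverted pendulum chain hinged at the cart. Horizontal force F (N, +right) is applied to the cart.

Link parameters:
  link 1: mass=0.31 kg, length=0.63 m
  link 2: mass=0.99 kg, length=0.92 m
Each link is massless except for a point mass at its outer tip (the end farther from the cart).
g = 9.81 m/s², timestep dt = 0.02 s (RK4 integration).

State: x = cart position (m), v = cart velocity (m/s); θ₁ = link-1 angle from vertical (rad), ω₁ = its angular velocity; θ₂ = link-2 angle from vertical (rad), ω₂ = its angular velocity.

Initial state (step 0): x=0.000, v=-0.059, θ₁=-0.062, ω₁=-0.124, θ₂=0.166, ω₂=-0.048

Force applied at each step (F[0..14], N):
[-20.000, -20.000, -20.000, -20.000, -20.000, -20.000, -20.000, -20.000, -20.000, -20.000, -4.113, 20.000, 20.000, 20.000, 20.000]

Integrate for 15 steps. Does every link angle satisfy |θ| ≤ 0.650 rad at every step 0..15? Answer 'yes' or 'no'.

apply F[0]=-20.000 → step 1: x=-0.005, v=-0.409, θ₁=-0.061, ω₁=0.202, θ₂=0.167, ω₂=0.145
apply F[1]=-20.000 → step 2: x=-0.016, v=-0.760, θ₁=-0.054, ω₁=0.536, θ₂=0.172, ω₂=0.333
apply F[2]=-20.000 → step 3: x=-0.035, v=-1.114, θ₁=-0.040, ω₁=0.891, θ₂=0.180, ω₂=0.511
apply F[3]=-20.000 → step 4: x=-0.061, v=-1.472, θ₁=-0.018, ω₁=1.278, θ₂=0.192, ω₂=0.670
apply F[4]=-20.000 → step 5: x=-0.094, v=-1.835, θ₁=0.012, ω₁=1.712, θ₂=0.207, ω₂=0.802
apply F[5]=-20.000 → step 6: x=-0.134, v=-2.202, θ₁=0.051, ω₁=2.203, θ₂=0.224, ω₂=0.898
apply F[6]=-20.000 → step 7: x=-0.182, v=-2.572, θ₁=0.100, ω₁=2.757, θ₂=0.242, ω₂=0.951
apply F[7]=-20.000 → step 8: x=-0.237, v=-2.938, θ₁=0.161, ω₁=3.364, θ₂=0.262, ω₂=0.960
apply F[8]=-20.000 → step 9: x=-0.299, v=-3.287, θ₁=0.235, ω₁=3.991, θ₂=0.281, ω₂=0.942
apply F[9]=-20.000 → step 10: x=-0.368, v=-3.604, θ₁=0.321, ω₁=4.567, θ₂=0.299, ω₂=0.936
apply F[10]=-4.113 → step 11: x=-0.441, v=-3.633, θ₁=0.413, ω₁=4.688, θ₂=0.318, ω₂=0.965
apply F[11]=+20.000 → step 12: x=-0.510, v=-3.296, θ₁=0.504, ω₁=4.379, θ₂=0.337, ω₂=0.933
apply F[12]=+20.000 → step 13: x=-0.573, v=-2.982, θ₁=0.589, ω₁=4.190, θ₂=0.355, ω₂=0.861
apply F[13]=+20.000 → step 14: x=-0.629, v=-2.681, θ₁=0.672, ω₁=4.102, θ₂=0.372, ω₂=0.752
apply F[14]=+20.000 → step 15: x=-0.680, v=-2.388, θ₁=0.754, ω₁=4.093, θ₂=0.385, ω₂=0.615
Max |angle| over trajectory = 0.754 rad; bound = 0.650 → exceeded.

Answer: no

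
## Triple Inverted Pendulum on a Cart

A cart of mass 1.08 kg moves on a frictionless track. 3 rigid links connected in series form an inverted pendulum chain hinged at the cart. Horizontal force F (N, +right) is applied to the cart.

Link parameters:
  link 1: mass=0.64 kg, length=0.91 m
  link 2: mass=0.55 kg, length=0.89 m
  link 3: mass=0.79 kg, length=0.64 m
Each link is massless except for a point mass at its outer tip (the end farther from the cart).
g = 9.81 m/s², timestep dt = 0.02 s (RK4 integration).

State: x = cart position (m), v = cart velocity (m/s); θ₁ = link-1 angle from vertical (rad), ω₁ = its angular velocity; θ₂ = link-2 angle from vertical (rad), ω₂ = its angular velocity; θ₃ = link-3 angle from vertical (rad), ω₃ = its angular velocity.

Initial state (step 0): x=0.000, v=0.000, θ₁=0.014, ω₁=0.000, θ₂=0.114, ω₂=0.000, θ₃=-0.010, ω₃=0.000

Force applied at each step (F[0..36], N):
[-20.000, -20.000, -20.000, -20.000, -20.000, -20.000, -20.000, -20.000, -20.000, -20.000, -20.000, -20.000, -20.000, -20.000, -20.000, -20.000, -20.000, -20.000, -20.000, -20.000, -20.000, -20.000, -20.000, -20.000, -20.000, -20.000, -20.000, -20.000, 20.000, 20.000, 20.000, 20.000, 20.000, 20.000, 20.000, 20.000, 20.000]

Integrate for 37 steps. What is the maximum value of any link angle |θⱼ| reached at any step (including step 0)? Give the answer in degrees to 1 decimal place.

apply F[0]=-20.000 → step 1: x=-0.004, v=-0.375, θ₁=0.018, ω₁=0.375, θ₂=0.115, ω₂=0.099, θ₃=-0.011, ω₃=-0.086
apply F[1]=-20.000 → step 2: x=-0.015, v=-0.753, θ₁=0.029, ω₁=0.757, θ₂=0.118, ω₂=0.191, θ₃=-0.013, ω₃=-0.170
apply F[2]=-20.000 → step 3: x=-0.034, v=-1.134, θ₁=0.048, ω₁=1.155, θ₂=0.123, ω₂=0.270, θ₃=-0.018, ω₃=-0.250
apply F[3]=-20.000 → step 4: x=-0.060, v=-1.520, θ₁=0.075, ω₁=1.571, θ₂=0.129, ω₂=0.331, θ₃=-0.023, ω₃=-0.322
apply F[4]=-20.000 → step 5: x=-0.095, v=-1.906, θ₁=0.111, ω₁=2.005, θ₂=0.136, ω₂=0.368, θ₃=-0.030, ω₃=-0.379
apply F[5]=-20.000 → step 6: x=-0.137, v=-2.288, θ₁=0.156, ω₁=2.448, θ₂=0.143, ω₂=0.382, θ₃=-0.038, ω₃=-0.410
apply F[6]=-20.000 → step 7: x=-0.186, v=-2.656, θ₁=0.209, ω₁=2.884, θ₂=0.151, ω₂=0.381, θ₃=-0.047, ω₃=-0.405
apply F[7]=-20.000 → step 8: x=-0.243, v=-2.999, θ₁=0.271, ω₁=3.288, θ₂=0.158, ω₂=0.380, θ₃=-0.054, ω₃=-0.356
apply F[8]=-20.000 → step 9: x=-0.306, v=-3.305, θ₁=0.340, ω₁=3.636, θ₂=0.166, ω₂=0.399, θ₃=-0.061, ω₃=-0.262
apply F[9]=-20.000 → step 10: x=-0.375, v=-3.570, θ₁=0.416, ω₁=3.915, θ₂=0.175, ω₂=0.457, θ₃=-0.065, ω₃=-0.130
apply F[10]=-20.000 → step 11: x=-0.448, v=-3.793, θ₁=0.496, ω₁=4.122, θ₂=0.185, ω₂=0.564, θ₃=-0.066, ω₃=0.028
apply F[11]=-20.000 → step 12: x=-0.526, v=-3.980, θ₁=0.580, ω₁=4.268, θ₂=0.198, ω₂=0.723, θ₃=-0.063, ω₃=0.202
apply F[12]=-20.000 → step 13: x=-0.607, v=-4.137, θ₁=0.667, ω₁=4.365, θ₂=0.214, ω₂=0.931, θ₃=-0.057, ω₃=0.383
apply F[13]=-20.000 → step 14: x=-0.691, v=-4.269, θ₁=0.755, ω₁=4.426, θ₂=0.235, ω₂=1.179, θ₃=-0.048, ω₃=0.567
apply F[14]=-20.000 → step 15: x=-0.778, v=-4.381, θ₁=0.843, ω₁=4.458, θ₂=0.261, ω₂=1.461, θ₃=-0.035, ω₃=0.754
apply F[15]=-20.000 → step 16: x=-0.867, v=-4.475, θ₁=0.933, ω₁=4.467, θ₂=0.294, ω₂=1.769, θ₃=-0.018, ω₃=0.947
apply F[16]=-20.000 → step 17: x=-0.957, v=-4.553, θ₁=1.022, ω₁=4.457, θ₂=0.332, ω₂=2.097, θ₃=0.003, ω₃=1.147
apply F[17]=-20.000 → step 18: x=-1.049, v=-4.618, θ₁=1.111, ω₁=4.427, θ₂=0.378, ω₂=2.439, θ₃=0.028, ω₃=1.361
apply F[18]=-20.000 → step 19: x=-1.142, v=-4.671, θ₁=1.199, ω₁=4.376, θ₂=0.430, ω₂=2.790, θ₃=0.058, ω₃=1.593
apply F[19]=-20.000 → step 20: x=-1.235, v=-4.713, θ₁=1.286, ω₁=4.303, θ₂=0.489, ω₂=3.145, θ₃=0.092, ω₃=1.850
apply F[20]=-20.000 → step 21: x=-1.330, v=-4.745, θ₁=1.371, ω₁=4.205, θ₂=0.556, ω₂=3.496, θ₃=0.132, ω₃=2.138
apply F[21]=-20.000 → step 22: x=-1.425, v=-4.767, θ₁=1.454, ω₁=4.080, θ₂=0.629, ω₂=3.840, θ₃=0.178, ω₃=2.466
apply F[22]=-20.000 → step 23: x=-1.521, v=-4.782, θ₁=1.534, ω₁=3.925, θ₂=0.709, ω₂=4.169, θ₃=0.231, ω₃=2.840
apply F[23]=-20.000 → step 24: x=-1.616, v=-4.788, θ₁=1.611, ω₁=3.739, θ₂=0.796, ω₂=4.477, θ₃=0.292, ω₃=3.269
apply F[24]=-20.000 → step 25: x=-1.712, v=-4.786, θ₁=1.683, ω₁=3.522, θ₂=0.888, ω₂=4.756, θ₃=0.362, ω₃=3.758
apply F[25]=-20.000 → step 26: x=-1.808, v=-4.773, θ₁=1.751, ω₁=3.273, θ₂=0.986, ω₂=5.000, θ₃=0.443, ω₃=4.315
apply F[26]=-20.000 → step 27: x=-1.903, v=-4.748, θ₁=1.814, ω₁=2.995, θ₂=1.088, ω₂=5.198, θ₃=0.535, ω₃=4.943
apply F[27]=-20.000 → step 28: x=-1.997, v=-4.707, θ₁=1.871, ω₁=2.693, θ₂=1.193, ω₂=5.344, θ₃=0.641, ω₃=5.646
apply F[28]=+20.000 → step 29: x=-2.087, v=-4.246, θ₁=1.925, ω₁=2.724, θ₂=1.298, ω₂=5.128, θ₃=0.758, ω₃=6.123
apply F[29]=+20.000 → step 30: x=-2.167, v=-3.764, θ₁=1.980, ω₁=2.789, θ₂=1.398, ω₂=4.906, θ₃=0.886, ω₃=6.610
apply F[30]=+20.000 → step 31: x=-2.237, v=-3.256, θ₁=2.037, ω₁=2.884, θ₂=1.494, ω₂=4.686, θ₃=1.023, ω₃=7.106
apply F[31]=+20.000 → step 32: x=-2.297, v=-2.715, θ₁=2.096, ω₁=3.004, θ₂=1.586, ω₂=4.482, θ₃=1.170, ω₃=7.605
apply F[32]=+20.000 → step 33: x=-2.346, v=-2.132, θ₁=2.157, ω₁=3.144, θ₂=1.674, ω₂=4.319, θ₃=1.327, ω₃=8.099
apply F[33]=+20.000 → step 34: x=-2.382, v=-1.500, θ₁=2.221, ω₁=3.298, θ₂=1.759, ω₂=4.231, θ₃=1.494, ω₃=8.564
apply F[34]=+20.000 → step 35: x=-2.405, v=-0.809, θ₁=2.289, ω₁=3.463, θ₂=1.844, ω₂=4.268, θ₃=1.669, ω₃=8.960
apply F[35]=+20.000 → step 36: x=-2.414, v=-0.056, θ₁=2.360, ω₁=3.636, θ₂=1.931, ω₂=4.487, θ₃=1.851, ω₃=9.230
apply F[36]=+20.000 → step 37: x=-2.407, v=0.762, θ₁=2.434, ω₁=3.819, θ₂=2.025, ω₂=4.940, θ₃=2.037, ω₃=9.311
Max |angle| over trajectory = 2.434 rad = 139.5°.

Answer: 139.5°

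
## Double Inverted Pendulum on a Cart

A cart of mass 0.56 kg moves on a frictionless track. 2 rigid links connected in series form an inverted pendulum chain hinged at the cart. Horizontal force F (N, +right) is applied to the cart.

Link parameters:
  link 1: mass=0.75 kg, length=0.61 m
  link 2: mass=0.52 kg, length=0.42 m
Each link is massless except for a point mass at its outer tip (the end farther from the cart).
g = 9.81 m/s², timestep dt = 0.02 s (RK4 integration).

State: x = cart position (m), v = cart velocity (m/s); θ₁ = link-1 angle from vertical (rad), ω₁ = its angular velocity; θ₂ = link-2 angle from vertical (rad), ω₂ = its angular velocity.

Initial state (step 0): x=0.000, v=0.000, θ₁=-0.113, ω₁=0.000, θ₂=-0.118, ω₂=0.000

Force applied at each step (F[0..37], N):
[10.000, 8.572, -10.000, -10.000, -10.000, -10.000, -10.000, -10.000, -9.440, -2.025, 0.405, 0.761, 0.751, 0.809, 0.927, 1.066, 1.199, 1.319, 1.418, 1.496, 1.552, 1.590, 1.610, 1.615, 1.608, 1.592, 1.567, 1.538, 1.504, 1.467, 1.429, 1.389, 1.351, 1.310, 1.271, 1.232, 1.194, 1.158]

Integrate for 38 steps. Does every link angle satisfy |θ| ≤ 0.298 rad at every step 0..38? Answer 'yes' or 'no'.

Answer: yes

Derivation:
apply F[0]=+10.000 → step 1: x=0.004, v=0.396, θ₁=-0.120, ω₁=-0.681, θ₂=-0.118, ω₂=-0.002
apply F[1]=+8.572 → step 2: x=0.015, v=0.742, θ₁=-0.139, ω₁=-1.286, θ₂=-0.118, ω₂=0.004
apply F[2]=-10.000 → step 3: x=0.027, v=0.460, θ₁=-0.161, ω₁=-0.887, θ₂=-0.118, ω₂=0.034
apply F[3]=-10.000 → step 4: x=0.034, v=0.192, θ₁=-0.175, ω₁=-0.520, θ₂=-0.117, ω₂=0.082
apply F[4]=-10.000 → step 5: x=0.035, v=-0.070, θ₁=-0.182, ω₁=-0.173, θ₂=-0.114, ω₂=0.143
apply F[5]=-10.000 → step 6: x=0.031, v=-0.328, θ₁=-0.182, ω₁=0.166, θ₂=-0.111, ω₂=0.210
apply F[6]=-10.000 → step 7: x=0.022, v=-0.590, θ₁=-0.175, ω₁=0.511, θ₂=-0.106, ω₂=0.278
apply F[7]=-10.000 → step 8: x=0.007, v=-0.858, θ₁=-0.162, ω₁=0.874, θ₂=-0.100, ω₂=0.340
apply F[8]=-9.440 → step 9: x=-0.012, v=-1.120, θ₁=-0.141, ω₁=1.237, θ₂=-0.092, ω₂=0.389
apply F[9]=-2.025 → step 10: x=-0.035, v=-1.141, θ₁=-0.116, ω₁=1.221, θ₂=-0.084, ω₂=0.417
apply F[10]=+0.405 → step 11: x=-0.057, v=-1.086, θ₁=-0.093, ω₁=1.093, θ₂=-0.076, ω₂=0.434
apply F[11]=+0.761 → step 12: x=-0.078, v=-1.026, θ₁=-0.072, ω₁=0.966, θ₂=-0.067, ω₂=0.442
apply F[12]=+0.751 → step 13: x=-0.098, v=-0.973, θ₁=-0.054, ω₁=0.859, θ₂=-0.058, ω₂=0.442
apply F[13]=+0.809 → step 14: x=-0.117, v=-0.925, θ₁=-0.038, ω₁=0.768, θ₂=-0.049, ω₂=0.436
apply F[14]=+0.927 → step 15: x=-0.135, v=-0.879, θ₁=-0.023, ω₁=0.685, θ₂=-0.041, ω₂=0.425
apply F[15]=+1.066 → step 16: x=-0.152, v=-0.834, θ₁=-0.010, ω₁=0.610, θ₂=-0.032, ω₂=0.410
apply F[16]=+1.199 → step 17: x=-0.169, v=-0.789, θ₁=0.001, ω₁=0.540, θ₂=-0.024, ω₂=0.392
apply F[17]=+1.319 → step 18: x=-0.184, v=-0.744, θ₁=0.011, ω₁=0.475, θ₂=-0.017, ω₂=0.371
apply F[18]=+1.418 → step 19: x=-0.198, v=-0.701, θ₁=0.020, ω₁=0.415, θ₂=-0.010, ω₂=0.349
apply F[19]=+1.496 → step 20: x=-0.212, v=-0.658, θ₁=0.028, ω₁=0.359, θ₂=-0.003, ω₂=0.325
apply F[20]=+1.552 → step 21: x=-0.225, v=-0.616, θ₁=0.034, ω₁=0.308, θ₂=0.003, ω₂=0.301
apply F[21]=+1.590 → step 22: x=-0.237, v=-0.576, θ₁=0.040, ω₁=0.261, θ₂=0.009, ω₂=0.276
apply F[22]=+1.610 → step 23: x=-0.248, v=-0.538, θ₁=0.045, ω₁=0.218, θ₂=0.015, ω₂=0.252
apply F[23]=+1.615 → step 24: x=-0.258, v=-0.501, θ₁=0.049, ω₁=0.180, θ₂=0.019, ω₂=0.228
apply F[24]=+1.608 → step 25: x=-0.268, v=-0.466, θ₁=0.052, ω₁=0.146, θ₂=0.024, ω₂=0.205
apply F[25]=+1.592 → step 26: x=-0.277, v=-0.433, θ₁=0.055, ω₁=0.115, θ₂=0.028, ω₂=0.183
apply F[26]=+1.567 → step 27: x=-0.285, v=-0.402, θ₁=0.057, ω₁=0.089, θ₂=0.031, ω₂=0.161
apply F[27]=+1.538 → step 28: x=-0.293, v=-0.373, θ₁=0.058, ω₁=0.065, θ₂=0.034, ω₂=0.142
apply F[28]=+1.504 → step 29: x=-0.300, v=-0.346, θ₁=0.059, ω₁=0.044, θ₂=0.037, ω₂=0.123
apply F[29]=+1.467 → step 30: x=-0.307, v=-0.320, θ₁=0.060, ω₁=0.027, θ₂=0.039, ω₂=0.105
apply F[30]=+1.429 → step 31: x=-0.313, v=-0.296, θ₁=0.061, ω₁=0.011, θ₂=0.041, ω₂=0.089
apply F[31]=+1.389 → step 32: x=-0.319, v=-0.273, θ₁=0.061, ω₁=-0.002, θ₂=0.042, ω₂=0.074
apply F[32]=+1.351 → step 33: x=-0.324, v=-0.252, θ₁=0.060, ω₁=-0.013, θ₂=0.044, ω₂=0.060
apply F[33]=+1.310 → step 34: x=-0.329, v=-0.232, θ₁=0.060, ω₁=-0.023, θ₂=0.045, ω₂=0.047
apply F[34]=+1.271 → step 35: x=-0.333, v=-0.214, θ₁=0.060, ω₁=-0.031, θ₂=0.046, ω₂=0.036
apply F[35]=+1.232 → step 36: x=-0.337, v=-0.196, θ₁=0.059, ω₁=-0.038, θ₂=0.046, ω₂=0.025
apply F[36]=+1.194 → step 37: x=-0.341, v=-0.179, θ₁=0.058, ω₁=-0.043, θ₂=0.047, ω₂=0.016
apply F[37]=+1.158 → step 38: x=-0.344, v=-0.164, θ₁=0.057, ω₁=-0.048, θ₂=0.047, ω₂=0.007
Max |angle| over trajectory = 0.182 rad; bound = 0.298 → within bound.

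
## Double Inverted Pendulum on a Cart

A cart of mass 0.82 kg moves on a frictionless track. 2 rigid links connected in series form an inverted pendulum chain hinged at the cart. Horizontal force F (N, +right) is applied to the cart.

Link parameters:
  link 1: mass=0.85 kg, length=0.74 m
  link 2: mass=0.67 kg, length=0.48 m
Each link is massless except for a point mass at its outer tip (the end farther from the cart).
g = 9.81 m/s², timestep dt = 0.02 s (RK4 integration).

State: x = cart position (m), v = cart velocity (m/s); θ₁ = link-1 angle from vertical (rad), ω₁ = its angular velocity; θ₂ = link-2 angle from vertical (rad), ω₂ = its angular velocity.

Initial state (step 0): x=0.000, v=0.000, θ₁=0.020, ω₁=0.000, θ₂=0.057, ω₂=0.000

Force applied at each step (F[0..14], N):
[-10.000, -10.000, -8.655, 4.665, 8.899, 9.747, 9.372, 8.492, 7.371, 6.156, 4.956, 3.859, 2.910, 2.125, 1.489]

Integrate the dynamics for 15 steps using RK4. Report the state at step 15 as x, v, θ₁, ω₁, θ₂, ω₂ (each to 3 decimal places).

Answer: x=0.005, v=0.594, θ₁=0.058, ω₁=-0.444, θ₂=0.043, ω₂=-0.200

Derivation:
apply F[0]=-10.000 → step 1: x=-0.003, v=-0.251, θ₁=0.023, ω₁=0.338, θ₂=0.057, ω₂=0.025
apply F[1]=-10.000 → step 2: x=-0.010, v=-0.505, θ₁=0.034, ω₁=0.682, θ₂=0.058, ω₂=0.046
apply F[2]=-8.655 → step 3: x=-0.022, v=-0.729, θ₁=0.050, ω₁=0.993, θ₂=0.059, ω₂=0.057
apply F[3]=+4.665 → step 4: x=-0.036, v=-0.636, θ₁=0.069, ω₁=0.883, θ₂=0.060, ω₂=0.057
apply F[4]=+8.899 → step 5: x=-0.047, v=-0.448, θ₁=0.084, ω₁=0.654, θ₂=0.061, ω₂=0.045
apply F[5]=+9.747 → step 6: x=-0.054, v=-0.245, θ₁=0.095, ω₁=0.411, θ₂=0.062, ω₂=0.023
apply F[6]=+9.372 → step 7: x=-0.057, v=-0.055, θ₁=0.101, ω₁=0.190, θ₂=0.062, ω₂=-0.006
apply F[7]=+8.492 → step 8: x=-0.056, v=0.112, θ₁=0.103, ω₁=0.001, θ₂=0.062, ω₂=-0.038
apply F[8]=+7.371 → step 9: x=-0.053, v=0.252, θ₁=0.101, ω₁=-0.151, θ₂=0.061, ω₂=-0.070
apply F[9]=+6.156 → step 10: x=-0.046, v=0.364, θ₁=0.097, ω₁=-0.267, θ₂=0.059, ω₂=-0.100
apply F[10]=+4.956 → step 11: x=-0.038, v=0.450, θ₁=0.091, ω₁=-0.350, θ₂=0.057, ω₂=-0.128
apply F[11]=+3.859 → step 12: x=-0.029, v=0.512, θ₁=0.084, ω₁=-0.403, θ₂=0.054, ω₂=-0.152
apply F[12]=+2.910 → step 13: x=-0.018, v=0.554, θ₁=0.075, ω₁=-0.433, θ₂=0.051, ω₂=-0.171
apply F[13]=+2.125 → step 14: x=-0.007, v=0.580, θ₁=0.066, ω₁=-0.445, θ₂=0.047, ω₂=-0.187
apply F[14]=+1.489 → step 15: x=0.005, v=0.594, θ₁=0.058, ω₁=-0.444, θ₂=0.043, ω₂=-0.200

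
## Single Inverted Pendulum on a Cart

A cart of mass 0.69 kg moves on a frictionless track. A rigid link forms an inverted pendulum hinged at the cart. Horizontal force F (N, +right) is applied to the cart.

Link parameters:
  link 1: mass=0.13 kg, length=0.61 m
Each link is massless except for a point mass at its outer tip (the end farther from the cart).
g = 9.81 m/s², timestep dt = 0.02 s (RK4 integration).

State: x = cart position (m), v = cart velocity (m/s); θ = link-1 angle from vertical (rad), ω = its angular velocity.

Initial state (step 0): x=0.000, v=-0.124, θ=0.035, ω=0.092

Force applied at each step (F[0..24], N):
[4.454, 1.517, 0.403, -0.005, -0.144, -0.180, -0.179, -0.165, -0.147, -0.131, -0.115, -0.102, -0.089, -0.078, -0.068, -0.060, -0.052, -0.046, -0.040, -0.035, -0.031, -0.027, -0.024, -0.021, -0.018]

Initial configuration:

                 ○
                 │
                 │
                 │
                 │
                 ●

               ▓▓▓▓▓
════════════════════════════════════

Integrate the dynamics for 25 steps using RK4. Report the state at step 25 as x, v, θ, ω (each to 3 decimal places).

apply F[0]=+4.454 → step 1: x=-0.001, v=0.004, θ=0.035, ω=-0.106
apply F[1]=+1.517 → step 2: x=-0.001, v=0.046, θ=0.032, ω=-0.165
apply F[2]=+0.403 → step 3: x=0.000, v=0.057, θ=0.029, ω=-0.173
apply F[3]=-0.005 → step 4: x=0.001, v=0.056, θ=0.025, ω=-0.162
apply F[4]=-0.144 → step 5: x=0.003, v=0.051, θ=0.022, ω=-0.146
apply F[5]=-0.180 → step 6: x=0.003, v=0.045, θ=0.020, ω=-0.130
apply F[6]=-0.179 → step 7: x=0.004, v=0.039, θ=0.017, ω=-0.114
apply F[7]=-0.165 → step 8: x=0.005, v=0.034, θ=0.015, ω=-0.100
apply F[8]=-0.147 → step 9: x=0.006, v=0.029, θ=0.013, ω=-0.088
apply F[9]=-0.131 → step 10: x=0.006, v=0.025, θ=0.011, ω=-0.077
apply F[10]=-0.115 → step 11: x=0.007, v=0.021, θ=0.010, ω=-0.067
apply F[11]=-0.102 → step 12: x=0.007, v=0.018, θ=0.009, ω=-0.059
apply F[12]=-0.089 → step 13: x=0.007, v=0.015, θ=0.008, ω=-0.051
apply F[13]=-0.078 → step 14: x=0.008, v=0.012, θ=0.007, ω=-0.045
apply F[14]=-0.068 → step 15: x=0.008, v=0.010, θ=0.006, ω=-0.039
apply F[15]=-0.060 → step 16: x=0.008, v=0.008, θ=0.005, ω=-0.034
apply F[16]=-0.052 → step 17: x=0.008, v=0.006, θ=0.005, ω=-0.030
apply F[17]=-0.046 → step 18: x=0.008, v=0.005, θ=0.004, ω=-0.026
apply F[18]=-0.040 → step 19: x=0.008, v=0.004, θ=0.003, ω=-0.023
apply F[19]=-0.035 → step 20: x=0.008, v=0.002, θ=0.003, ω=-0.020
apply F[20]=-0.031 → step 21: x=0.008, v=0.001, θ=0.003, ω=-0.017
apply F[21]=-0.027 → step 22: x=0.008, v=0.001, θ=0.002, ω=-0.015
apply F[22]=-0.024 → step 23: x=0.008, v=-0.000, θ=0.002, ω=-0.013
apply F[23]=-0.021 → step 24: x=0.008, v=-0.001, θ=0.002, ω=-0.012
apply F[24]=-0.018 → step 25: x=0.008, v=-0.002, θ=0.002, ω=-0.010

Answer: x=0.008, v=-0.002, θ=0.002, ω=-0.010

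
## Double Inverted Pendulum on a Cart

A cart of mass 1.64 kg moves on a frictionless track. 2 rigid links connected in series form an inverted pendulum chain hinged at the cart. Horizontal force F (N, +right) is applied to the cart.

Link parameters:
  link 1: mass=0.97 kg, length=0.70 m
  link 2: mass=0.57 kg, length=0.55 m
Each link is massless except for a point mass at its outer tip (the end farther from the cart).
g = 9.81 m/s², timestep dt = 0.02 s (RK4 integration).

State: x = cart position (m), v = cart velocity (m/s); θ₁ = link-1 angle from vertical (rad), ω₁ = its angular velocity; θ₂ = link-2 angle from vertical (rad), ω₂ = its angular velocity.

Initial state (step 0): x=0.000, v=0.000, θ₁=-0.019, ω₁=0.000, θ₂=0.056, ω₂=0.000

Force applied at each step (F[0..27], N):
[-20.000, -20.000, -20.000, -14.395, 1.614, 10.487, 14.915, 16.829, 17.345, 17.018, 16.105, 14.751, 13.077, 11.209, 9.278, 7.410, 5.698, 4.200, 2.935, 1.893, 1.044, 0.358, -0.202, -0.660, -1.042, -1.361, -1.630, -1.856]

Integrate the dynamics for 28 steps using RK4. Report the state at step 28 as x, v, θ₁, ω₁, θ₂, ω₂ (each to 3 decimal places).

apply F[0]=-20.000 → step 1: x=-0.002, v=-0.241, θ₁=-0.016, ω₁=0.326, θ₂=0.056, ω₂=0.043
apply F[1]=-20.000 → step 2: x=-0.010, v=-0.482, θ₁=-0.006, ω₁=0.657, θ₂=0.058, ω₂=0.081
apply F[2]=-20.000 → step 3: x=-0.022, v=-0.727, θ₁=0.011, ω₁=0.998, θ₂=0.060, ω₂=0.111
apply F[3]=-14.395 → step 4: x=-0.038, v=-0.906, θ₁=0.033, ω₁=1.254, θ₂=0.062, ω₂=0.131
apply F[4]=+1.614 → step 5: x=-0.056, v=-0.893, θ₁=0.058, ω₁=1.246, θ₂=0.065, ω₂=0.140
apply F[5]=+10.487 → step 6: x=-0.073, v=-0.778, θ₁=0.082, ω₁=1.102, θ₂=0.068, ω₂=0.138
apply F[6]=+14.915 → step 7: x=-0.087, v=-0.613, θ₁=0.101, ω₁=0.897, θ₂=0.070, ω₂=0.125
apply F[7]=+16.829 → step 8: x=-0.097, v=-0.429, θ₁=0.117, ω₁=0.673, θ₂=0.073, ω₂=0.102
apply F[8]=+17.345 → step 9: x=-0.104, v=-0.242, θ₁=0.128, ω₁=0.451, θ₂=0.074, ω₂=0.072
apply F[9]=+17.018 → step 10: x=-0.107, v=-0.061, θ₁=0.135, ω₁=0.242, θ₂=0.075, ω₂=0.036
apply F[10]=+16.105 → step 11: x=-0.106, v=0.108, θ₁=0.138, ω₁=0.053, θ₂=0.076, ω₂=-0.002
apply F[11]=+14.751 → step 12: x=-0.103, v=0.260, θ₁=0.138, ω₁=-0.112, θ₂=0.075, ω₂=-0.041
apply F[12]=+13.077 → step 13: x=-0.096, v=0.392, θ₁=0.134, ω₁=-0.251, θ₂=0.074, ω₂=-0.078
apply F[13]=+11.209 → step 14: x=-0.087, v=0.504, θ₁=0.128, ω₁=-0.362, θ₂=0.072, ω₂=-0.113
apply F[14]=+9.278 → step 15: x=-0.076, v=0.593, θ₁=0.120, ω₁=-0.445, θ₂=0.070, ω₂=-0.144
apply F[15]=+7.410 → step 16: x=-0.064, v=0.662, θ₁=0.110, ω₁=-0.503, θ₂=0.066, ω₂=-0.171
apply F[16]=+5.698 → step 17: x=-0.050, v=0.712, θ₁=0.100, ω₁=-0.538, θ₂=0.063, ω₂=-0.194
apply F[17]=+4.200 → step 18: x=-0.035, v=0.746, θ₁=0.089, ω₁=-0.554, θ₂=0.059, ω₂=-0.213
apply F[18]=+2.935 → step 19: x=-0.020, v=0.767, θ₁=0.078, ω₁=-0.556, θ₂=0.054, ω₂=-0.228
apply F[19]=+1.893 → step 20: x=-0.005, v=0.777, θ₁=0.067, ω₁=-0.547, θ₂=0.050, ω₂=-0.239
apply F[20]=+1.044 → step 21: x=0.011, v=0.779, θ₁=0.056, ω₁=-0.530, θ₂=0.045, ω₂=-0.247
apply F[21]=+0.358 → step 22: x=0.026, v=0.774, θ₁=0.046, ω₁=-0.507, θ₂=0.040, ω₂=-0.252
apply F[22]=-0.202 → step 23: x=0.042, v=0.764, θ₁=0.036, ω₁=-0.481, θ₂=0.035, ω₂=-0.254
apply F[23]=-0.660 → step 24: x=0.057, v=0.750, θ₁=0.027, ω₁=-0.453, θ₂=0.030, ω₂=-0.254
apply F[24]=-1.042 → step 25: x=0.072, v=0.734, θ₁=0.018, ω₁=-0.424, θ₂=0.025, ω₂=-0.251
apply F[25]=-1.361 → step 26: x=0.086, v=0.714, θ₁=0.010, ω₁=-0.394, θ₂=0.020, ω₂=-0.246
apply F[26]=-1.630 → step 27: x=0.100, v=0.693, θ₁=0.002, ω₁=-0.364, θ₂=0.015, ω₂=-0.240
apply F[27]=-1.856 → step 28: x=0.114, v=0.671, θ₁=-0.005, ω₁=-0.335, θ₂=0.010, ω₂=-0.232

Answer: x=0.114, v=0.671, θ₁=-0.005, ω₁=-0.335, θ₂=0.010, ω₂=-0.232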